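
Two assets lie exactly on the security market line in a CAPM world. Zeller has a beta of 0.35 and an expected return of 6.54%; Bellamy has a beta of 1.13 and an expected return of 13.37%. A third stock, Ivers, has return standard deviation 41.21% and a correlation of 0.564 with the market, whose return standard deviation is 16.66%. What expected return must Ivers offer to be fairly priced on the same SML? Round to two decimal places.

MRP = (13.37% − 6.54%) / (1.13 − 0.35) = 8.7564%
R_f = 6.54% − 0.35 × 8.7564% = 3.4753%
β_Ivers = ρ·σ_i/σ_m = 0.564 × 41.21 / 16.66 = 1.3951
E(R_Ivers) = R_f + β × MRP = 3.4753% + 1.3951 × 8.7564% = 15.69%

15.69%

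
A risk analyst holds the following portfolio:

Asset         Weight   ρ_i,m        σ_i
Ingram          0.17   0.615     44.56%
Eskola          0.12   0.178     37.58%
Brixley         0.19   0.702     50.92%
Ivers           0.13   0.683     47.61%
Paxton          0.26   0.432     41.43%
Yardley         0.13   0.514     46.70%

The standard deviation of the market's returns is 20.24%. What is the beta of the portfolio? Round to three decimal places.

β_Ingram = 0.615 × 44.56% / 20.24% = 1.3540
β_Eskola = 0.178 × 37.58% / 20.24% = 0.3305
β_Brixley = 0.702 × 50.92% / 20.24% = 1.7661
β_Ivers = 0.683 × 47.61% / 20.24% = 1.6066
β_Paxton = 0.432 × 41.43% / 20.24% = 0.8843
β_Yardley = 0.514 × 46.70% / 20.24% = 1.1860
β_P = Σ w_i β_i = 0.17×1.3540 + 0.12×0.3305 + 0.19×1.7661 + 0.13×1.6066 + 0.26×0.8843 + 0.13×1.1860 = 1.1984

1.198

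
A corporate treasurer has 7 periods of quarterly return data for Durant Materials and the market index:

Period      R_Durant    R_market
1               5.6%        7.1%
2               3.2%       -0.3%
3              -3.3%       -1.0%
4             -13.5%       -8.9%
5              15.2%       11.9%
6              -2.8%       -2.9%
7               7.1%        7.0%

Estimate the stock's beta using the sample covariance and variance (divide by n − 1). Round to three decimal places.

1.241

Mean R_i = (5.6 + 3.2 − 3.3 − 13.5 + 15.2 − 2.8 + 7.1) / 7 = 1.6429%
Mean R_m = (7.1 − 0.3 − 1.0 − 8.9 + 11.9 − 2.9 + 7.0) / 7 = 1.8429%
Σ(R_i − R̄_i)(R_m − R̄_m) = 379.7571  ⇒  Cov = 379.7571 / 6 = 63.2929
Σ(R_m − R̄_m)² = 305.9571  ⇒  Var(R_m) = 305.9571 / 6 = 50.9929
β = Cov / Var(R_m) = 63.2929 / 50.9929 = 1.2412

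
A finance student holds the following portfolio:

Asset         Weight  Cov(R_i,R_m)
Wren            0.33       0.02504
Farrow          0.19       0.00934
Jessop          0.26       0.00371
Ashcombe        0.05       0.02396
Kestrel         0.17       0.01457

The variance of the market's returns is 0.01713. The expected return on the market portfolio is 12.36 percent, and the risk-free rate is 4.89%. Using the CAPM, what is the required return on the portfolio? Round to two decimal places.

β_Wren = 0.02504 / 0.01713 = 1.4618
β_Farrow = 0.00934 / 0.01713 = 0.5452
β_Jessop = 0.00371 / 0.01713 = 0.2166
β_Ashcombe = 0.02396 / 0.01713 = 1.3987
β_Kestrel = 0.01457 / 0.01713 = 0.8506
β_P = Σ w_i β_i = 0.33×1.4618 + 0.19×0.5452 + 0.26×0.2166 + 0.05×1.3987 + 0.17×0.8506 = 0.8568
MRP = 12.36% − 4.89% = 7.47%
E(R_P) = R_f + β_P × MRP = 4.89% + 0.8568 × 7.47% = 11.29%

11.29%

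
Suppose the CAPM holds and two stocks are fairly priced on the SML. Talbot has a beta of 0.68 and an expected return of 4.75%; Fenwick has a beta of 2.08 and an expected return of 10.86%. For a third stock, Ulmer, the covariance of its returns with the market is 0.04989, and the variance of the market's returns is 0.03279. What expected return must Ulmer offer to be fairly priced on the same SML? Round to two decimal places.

8.42%

MRP = (10.86% − 4.75%) / (2.08 − 0.68) = 4.3643%
R_f = 4.75% − 0.68 × 4.3643% = 1.7823%
β_Ulmer = Cov / Var(R_m) = 0.04989 / 0.03279 = 1.5215
E(R_Ulmer) = R_f + β × MRP = 1.7823% + 1.5215 × 4.3643% = 8.42%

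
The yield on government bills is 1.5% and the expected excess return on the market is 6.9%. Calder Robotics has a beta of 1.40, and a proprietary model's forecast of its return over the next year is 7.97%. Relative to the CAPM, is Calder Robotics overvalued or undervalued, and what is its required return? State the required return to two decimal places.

Required return = R_f + β·MRP = 1.5% + 1.40 × 6.9% = 11.16%
Forecast 7.97% < required 11.16% → the stock plots below the SML → overvalued.

Overvalued; required return 11.16%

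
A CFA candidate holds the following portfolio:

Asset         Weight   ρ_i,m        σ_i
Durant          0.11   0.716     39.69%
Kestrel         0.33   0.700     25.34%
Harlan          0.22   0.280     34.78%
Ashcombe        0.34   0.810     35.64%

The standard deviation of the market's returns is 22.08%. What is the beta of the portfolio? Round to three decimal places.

0.948

β_Durant = 0.716 × 39.69% / 22.08% = 1.2870
β_Kestrel = 0.700 × 25.34% / 22.08% = 0.8034
β_Harlan = 0.280 × 34.78% / 22.08% = 0.4411
β_Ashcombe = 0.810 × 35.64% / 22.08% = 1.3074
β_P = Σ w_i β_i = 0.11×1.2870 + 0.33×0.8034 + 0.22×0.4411 + 0.34×1.3074 = 0.9483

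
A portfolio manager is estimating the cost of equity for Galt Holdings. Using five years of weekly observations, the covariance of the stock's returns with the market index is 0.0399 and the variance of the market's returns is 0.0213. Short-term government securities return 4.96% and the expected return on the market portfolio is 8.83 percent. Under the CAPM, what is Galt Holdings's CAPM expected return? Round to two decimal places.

12.21%

β = Cov(R_i, R_m) / Var(R_m) = 0.0399 / 0.0213 = 1.8732
MRP = 8.83% − 4.96% = 3.87%
E(R) = R_f + β × MRP = 4.96% + 1.8732 × 3.87% = 12.21%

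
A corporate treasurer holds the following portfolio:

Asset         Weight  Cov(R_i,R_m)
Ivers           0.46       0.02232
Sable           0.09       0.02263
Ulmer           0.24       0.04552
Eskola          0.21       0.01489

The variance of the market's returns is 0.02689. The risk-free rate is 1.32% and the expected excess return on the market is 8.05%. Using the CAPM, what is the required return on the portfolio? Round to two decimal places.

9.21%

β_Ivers = 0.02232 / 0.02689 = 0.8300
β_Sable = 0.02263 / 0.02689 = 0.8416
β_Ulmer = 0.04552 / 0.02689 = 1.6928
β_Eskola = 0.01489 / 0.02689 = 0.5537
β_P = Σ w_i β_i = 0.46×0.8300 + 0.09×0.8416 + 0.24×1.6928 + 0.21×0.5537 = 0.9801
E(R_P) = R_f + β_P × MRP = 1.32% + 0.9801 × 8.05% = 9.21%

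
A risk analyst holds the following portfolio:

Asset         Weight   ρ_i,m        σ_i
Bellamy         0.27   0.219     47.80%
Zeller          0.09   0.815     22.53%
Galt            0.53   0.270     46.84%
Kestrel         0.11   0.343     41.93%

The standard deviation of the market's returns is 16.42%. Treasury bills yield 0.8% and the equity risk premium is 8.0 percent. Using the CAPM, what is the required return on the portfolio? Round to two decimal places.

7.02%

β_Bellamy = 0.219 × 47.80% / 16.42% = 0.6375
β_Zeller = 0.815 × 22.53% / 16.42% = 1.1183
β_Galt = 0.270 × 46.84% / 16.42% = 0.7702
β_Kestrel = 0.343 × 41.93% / 16.42% = 0.8759
β_P = Σ w_i β_i = 0.27×0.6375 + 0.09×1.1183 + 0.53×0.7702 + 0.11×0.8759 = 0.7773
E(R_P) = R_f + β_P × MRP = 0.8% + 0.7773 × 8.0% = 7.02%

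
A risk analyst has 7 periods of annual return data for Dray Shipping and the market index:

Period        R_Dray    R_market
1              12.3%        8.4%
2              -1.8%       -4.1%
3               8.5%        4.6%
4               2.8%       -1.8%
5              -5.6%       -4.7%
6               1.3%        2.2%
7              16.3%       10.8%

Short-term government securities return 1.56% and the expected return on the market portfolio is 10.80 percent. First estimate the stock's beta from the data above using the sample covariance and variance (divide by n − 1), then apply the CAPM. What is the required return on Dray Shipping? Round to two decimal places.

Mean R_i = (12.3 − 1.8 + 8.5 + 2.8 − 5.6 + 1.3 + 16.3) / 7 = 4.8286%
Mean R_m = (8.4 − 4.1 + 4.6 − 1.8 − 4.7 + 2.2 + 10.8) / 7 = 2.2000%
Σ(R_i − R̄_i)(R_m − R̄_m) = 275.6200  ⇒  Cov = 275.6200 / 6 = 45.9367
Σ(R_m − R̄_m)² = 221.4600  ⇒  Var(R_m) = 221.4600 / 6 = 36.9100
β = Cov / Var(R_m) = 45.9367 / 36.9100 = 1.2446
MRP = 10.80% − 1.56% = 9.24%
E(R) = R_f + β × MRP = 1.56% + 1.2446 × 9.24% = 13.06%

13.06%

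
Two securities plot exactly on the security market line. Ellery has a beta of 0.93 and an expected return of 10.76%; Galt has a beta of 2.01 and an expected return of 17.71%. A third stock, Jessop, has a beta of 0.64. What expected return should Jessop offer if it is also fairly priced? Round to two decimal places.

MRP (SML slope) = (17.71% − 10.76%) / (2.01 − 0.93) = 6.95% / 1.08 = 6.4352%
R_f (intercept) = 10.76% − 0.93 × 6.4352% = 4.7753%
E(R_Jessop) = R_f + β × MRP = 4.7753% + 0.64 × 6.4352% = 8.89%

8.89%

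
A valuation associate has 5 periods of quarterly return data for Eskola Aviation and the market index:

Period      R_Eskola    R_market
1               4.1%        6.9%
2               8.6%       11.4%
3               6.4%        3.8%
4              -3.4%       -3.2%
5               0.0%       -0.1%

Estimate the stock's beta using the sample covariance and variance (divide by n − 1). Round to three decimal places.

0.779

Mean R_i = (4.1 + 8.6 + 6.4 − 3.4 + 0.0) / 5 = 3.1400%
Mean R_m = (6.9 + 11.4 + 3.8 − 3.2 − 0.1) / 5 = 3.7600%
Σ(R_i − R̄_i)(R_m − R̄_m) = 102.4980  ⇒  Cov = 102.4980 / 4 = 25.6245
Σ(R_m − R̄_m)² = 131.5720  ⇒  Var(R_m) = 131.5720 / 4 = 32.8930
β = Cov / Var(R_m) = 25.6245 / 32.8930 = 0.7790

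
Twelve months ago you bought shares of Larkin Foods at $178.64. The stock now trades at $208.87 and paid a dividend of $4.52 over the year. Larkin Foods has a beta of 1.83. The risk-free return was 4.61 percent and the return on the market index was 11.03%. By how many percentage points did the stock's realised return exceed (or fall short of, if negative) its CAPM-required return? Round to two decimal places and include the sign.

Realised HPR = (P1 + D1 − P0) / P0 = (208.87 + 4.52 − 178.64) / 178.64 = 34.75 / 178.64 = 19.4525%
MRP = 11.03% − 4.61% = 6.42%
CAPM required = R_f + β·MRP = 4.61% + 1.83 × 6.42% = 16.3586%
α = realised − required = 19.4525% − 16.3586% = +3.09%

+3.09%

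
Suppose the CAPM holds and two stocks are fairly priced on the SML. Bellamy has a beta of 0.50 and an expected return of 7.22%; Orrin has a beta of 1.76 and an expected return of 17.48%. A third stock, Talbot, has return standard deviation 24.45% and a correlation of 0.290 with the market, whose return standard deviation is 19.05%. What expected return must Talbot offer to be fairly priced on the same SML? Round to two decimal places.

6.18%

MRP = (17.48% − 7.22%) / (1.76 − 0.50) = 8.1429%
R_f = 7.22% − 0.50 × 8.1429% = 3.1486%
β_Talbot = ρ·σ_i/σ_m = 0.290 × 24.45 / 19.05 = 0.3722
E(R_Talbot) = R_f + β × MRP = 3.1486% + 0.3722 × 8.1429% = 6.18%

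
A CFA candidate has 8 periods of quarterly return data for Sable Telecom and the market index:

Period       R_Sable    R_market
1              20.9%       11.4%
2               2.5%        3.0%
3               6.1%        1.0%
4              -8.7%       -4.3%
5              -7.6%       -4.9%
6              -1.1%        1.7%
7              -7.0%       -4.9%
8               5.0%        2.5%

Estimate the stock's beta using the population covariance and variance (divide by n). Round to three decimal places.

1.721

Mean R_i = (20.9 + 2.5 + 6.1 − 8.7 − 7.6 − 1.1 − 7.0 + 5.0) / 8 = 1.2625%
Mean R_m = (11.4 + 3.0 + 1.0 − 4.3 − 4.9 + 1.7 − 4.9 + 2.5) / 8 = 0.6875%
Σ(R_i − R̄_i)(R_m − R̄_m) = 364.4963  ⇒  Cov = 364.4963 / 8 = 45.5620
Σ(R_m − R̄_m)² = 211.8288  ⇒  Var(R_m) = 211.8288 / 8 = 26.4786
β = Cov / Var(R_m) = 45.5620 / 26.4786 = 1.7207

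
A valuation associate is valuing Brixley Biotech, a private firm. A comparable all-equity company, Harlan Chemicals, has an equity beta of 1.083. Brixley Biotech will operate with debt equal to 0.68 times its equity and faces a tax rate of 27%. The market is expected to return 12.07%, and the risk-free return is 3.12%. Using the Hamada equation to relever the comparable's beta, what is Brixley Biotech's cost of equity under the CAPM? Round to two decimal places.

17.62%

β_L = β_U × [1 + (1 − t)(D/E)] = 1.083 × [1 + (1 − 0.27) × 0.68]
    = 1.083 × [1 + 0.73 × 0.68] = 1.083 × 1.4964 = 1.6206
MRP = 12.07% − 3.12% = 8.95%
E(R) = R_f + β_L × MRP = 3.12% + 1.6206 × 8.95% = 17.62%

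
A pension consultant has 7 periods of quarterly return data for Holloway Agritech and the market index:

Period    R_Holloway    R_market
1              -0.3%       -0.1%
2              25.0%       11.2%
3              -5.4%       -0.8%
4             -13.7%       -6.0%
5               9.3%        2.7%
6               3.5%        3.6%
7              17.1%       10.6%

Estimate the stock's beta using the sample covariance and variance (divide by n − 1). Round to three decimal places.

Mean R_i = (-0.3 + 25.0 − 5.4 − 13.7 + 9.3 + 3.5 + 17.1) / 7 = 5.0714%
Mean R_m = (-0.1 + 11.2 − 0.8 − 6.0 + 2.7 + 3.6 + 10.6) / 7 = 3.0286%
Σ(R_i − R̄_i)(R_m − R̄_m) = 478.0057  ⇒  Cov = 478.0057 / 6 = 79.6676
Σ(R_m − R̄_m)² = 230.4943  ⇒  Var(R_m) = 230.4943 / 6 = 38.4157
β = Cov / Var(R_m) = 79.6676 / 38.4157 = 2.0738

2.074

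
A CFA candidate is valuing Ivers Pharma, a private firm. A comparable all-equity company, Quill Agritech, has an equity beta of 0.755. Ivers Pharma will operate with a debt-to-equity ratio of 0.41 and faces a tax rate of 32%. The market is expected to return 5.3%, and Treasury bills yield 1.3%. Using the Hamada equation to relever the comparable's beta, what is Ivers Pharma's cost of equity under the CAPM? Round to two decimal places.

β_L = β_U × [1 + (1 − t)(D/E)] = 0.755 × [1 + (1 − 0.32) × 0.41]
    = 0.755 × [1 + 0.68 × 0.41] = 0.755 × 1.2788 = 0.9655
MRP = 5.3% − 1.3% = 4.00%
E(R) = R_f + β_L × MRP = 1.3% + 0.9655 × 4.0% = 5.16%

5.16%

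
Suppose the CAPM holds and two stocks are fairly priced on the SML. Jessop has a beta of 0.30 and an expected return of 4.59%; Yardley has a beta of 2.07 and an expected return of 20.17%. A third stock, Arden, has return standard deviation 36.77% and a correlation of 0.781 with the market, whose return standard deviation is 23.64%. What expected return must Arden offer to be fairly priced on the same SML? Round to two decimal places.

12.64%

MRP = (20.17% − 4.59%) / (2.07 − 0.30) = 8.8023%
R_f = 4.59% − 0.30 × 8.8023% = 1.9493%
β_Arden = ρ·σ_i/σ_m = 0.781 × 36.77 / 23.64 = 1.2148
E(R_Arden) = R_f + β × MRP = 1.9493% + 1.2148 × 8.8023% = 12.64%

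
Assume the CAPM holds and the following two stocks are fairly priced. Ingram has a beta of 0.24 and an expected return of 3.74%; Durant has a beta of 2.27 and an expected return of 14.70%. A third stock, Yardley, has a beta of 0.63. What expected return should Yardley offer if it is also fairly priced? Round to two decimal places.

5.85%

MRP (SML slope) = (14.70% − 3.74%) / (2.27 − 0.24) = 10.96% / 2.03 = 5.3990%
R_f (intercept) = 3.74% − 0.24 × 5.3990% = 2.4442%
E(R_Yardley) = R_f + β × MRP = 2.4442% + 0.63 × 5.3990% = 5.85%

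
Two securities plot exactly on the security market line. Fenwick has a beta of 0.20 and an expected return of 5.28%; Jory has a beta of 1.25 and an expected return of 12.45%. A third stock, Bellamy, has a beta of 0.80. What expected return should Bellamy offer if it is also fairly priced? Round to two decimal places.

MRP (SML slope) = (12.45% − 5.28%) / (1.25 − 0.20) = 7.17% / 1.05 = 6.8286%
R_f (intercept) = 5.28% − 0.20 × 6.8286% = 3.9143%
E(R_Bellamy) = R_f + β × MRP = 3.9143% + 0.80 × 6.8286% = 9.38%

9.38%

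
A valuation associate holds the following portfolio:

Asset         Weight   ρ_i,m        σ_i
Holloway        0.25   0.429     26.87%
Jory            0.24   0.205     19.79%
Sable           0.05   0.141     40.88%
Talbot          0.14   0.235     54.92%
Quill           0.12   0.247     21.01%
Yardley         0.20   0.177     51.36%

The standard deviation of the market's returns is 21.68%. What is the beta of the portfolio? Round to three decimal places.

0.387

β_Holloway = 0.429 × 26.87% / 21.68% = 0.5317
β_Jory = 0.205 × 19.79% / 21.68% = 0.1871
β_Sable = 0.141 × 40.88% / 21.68% = 0.2659
β_Talbot = 0.235 × 54.92% / 21.68% = 0.5953
β_Quill = 0.247 × 21.01% / 21.68% = 0.2394
β_Yardley = 0.177 × 51.36% / 21.68% = 0.4193
β_P = Σ w_i β_i = 0.25×0.5317 + 0.24×0.1871 + 0.05×0.2659 + 0.14×0.5953 + 0.12×0.2394 + 0.20×0.4193 = 0.3871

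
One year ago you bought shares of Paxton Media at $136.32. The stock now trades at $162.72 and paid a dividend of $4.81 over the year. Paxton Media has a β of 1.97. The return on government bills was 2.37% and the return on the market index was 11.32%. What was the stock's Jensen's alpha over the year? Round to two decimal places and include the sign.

+2.89%

Realised HPR = (P1 + D1 − P0) / P0 = (162.72 + 4.81 − 136.32) / 136.32 = 31.21 / 136.32 = 22.8947%
MRP = 11.32% − 2.37% = 8.95%
CAPM required = R_f + β·MRP = 2.37% + 1.97 × 8.95% = 20.0015%
α = realised − required = 22.8947% − 20.0015% = +2.89%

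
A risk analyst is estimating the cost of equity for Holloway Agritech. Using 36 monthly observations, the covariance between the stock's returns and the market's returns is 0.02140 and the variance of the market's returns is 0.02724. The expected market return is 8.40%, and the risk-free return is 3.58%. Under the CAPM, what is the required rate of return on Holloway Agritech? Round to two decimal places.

7.37%

β = Cov(R_i, R_m) / Var(R_m) = 0.02140 / 0.02724 = 0.7856
MRP = 8.40% − 3.58% = 4.82%
E(R) = R_f + β × MRP = 3.58% + 0.7856 × 4.82% = 7.37%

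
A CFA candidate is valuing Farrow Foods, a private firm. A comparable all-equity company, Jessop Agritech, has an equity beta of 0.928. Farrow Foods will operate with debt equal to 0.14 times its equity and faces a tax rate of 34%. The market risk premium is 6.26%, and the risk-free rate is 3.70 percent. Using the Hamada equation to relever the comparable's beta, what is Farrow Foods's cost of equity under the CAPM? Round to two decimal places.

10.05%

β_L = β_U × [1 + (1 − t)(D/E)] = 0.928 × [1 + (1 − 0.34) × 0.14]
    = 0.928 × [1 + 0.66 × 0.14] = 0.928 × 1.0924 = 1.0137
E(R) = R_f + β_L × MRP = 3.70% + 1.0137 × 6.26% = 10.05%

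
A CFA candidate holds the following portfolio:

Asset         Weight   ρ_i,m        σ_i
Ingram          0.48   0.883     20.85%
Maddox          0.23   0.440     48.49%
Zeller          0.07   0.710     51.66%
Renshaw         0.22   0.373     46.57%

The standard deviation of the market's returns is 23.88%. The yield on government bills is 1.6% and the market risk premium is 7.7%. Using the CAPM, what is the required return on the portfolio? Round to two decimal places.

8.09%

β_Ingram = 0.883 × 20.85% / 23.88% = 0.7710
β_Maddox = 0.440 × 48.49% / 23.88% = 0.8935
β_Zeller = 0.710 × 51.66% / 23.88% = 1.5360
β_Renshaw = 0.373 × 46.57% / 23.88% = 0.7274
β_P = Σ w_i β_i = 0.48×0.7710 + 0.23×0.8935 + 0.07×1.5360 + 0.22×0.7274 = 0.8431
E(R_P) = R_f + β_P × MRP = 1.6% + 0.8431 × 7.7% = 8.09%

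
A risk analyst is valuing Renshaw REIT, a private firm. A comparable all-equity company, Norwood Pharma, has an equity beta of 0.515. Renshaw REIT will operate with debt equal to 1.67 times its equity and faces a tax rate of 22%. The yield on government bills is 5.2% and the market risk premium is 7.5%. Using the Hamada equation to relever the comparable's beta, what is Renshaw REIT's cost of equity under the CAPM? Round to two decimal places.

14.09%

β_L = β_U × [1 + (1 − t)(D/E)] = 0.515 × [1 + (1 − 0.22) × 1.67]
    = 0.515 × [1 + 0.78 × 1.67] = 0.515 × 2.3026 = 1.1858
E(R) = R_f + β_L × MRP = 5.2% + 1.1858 × 7.5% = 14.09%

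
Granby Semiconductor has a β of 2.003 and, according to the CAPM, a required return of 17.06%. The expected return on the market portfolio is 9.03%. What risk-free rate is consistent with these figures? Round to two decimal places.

E(R) = R_f + β(E(R_m) − R_f) = R_f(1 − β) + β·E(R_m)
17.06% = R_f × (1 − 2.003) + 2.003 × 9.03%
17.06% = R_f × -1.003 + 18.08709%
R_f = (17.06% − 18.08709%) / -1.003 = 1.02%

1.02%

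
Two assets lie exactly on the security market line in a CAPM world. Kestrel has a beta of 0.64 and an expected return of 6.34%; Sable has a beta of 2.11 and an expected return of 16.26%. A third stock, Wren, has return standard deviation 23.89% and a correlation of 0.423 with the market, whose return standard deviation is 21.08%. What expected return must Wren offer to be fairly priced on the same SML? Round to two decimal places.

5.26%

MRP = (16.26% − 6.34%) / (2.11 − 0.64) = 6.7483%
R_f = 6.34% − 0.64 × 6.7483% = 2.0211%
β_Wren = ρ·σ_i/σ_m = 0.423 × 23.89 / 21.08 = 0.4794
E(R_Wren) = R_f + β × MRP = 2.0211% + 0.4794 × 6.7483% = 5.26%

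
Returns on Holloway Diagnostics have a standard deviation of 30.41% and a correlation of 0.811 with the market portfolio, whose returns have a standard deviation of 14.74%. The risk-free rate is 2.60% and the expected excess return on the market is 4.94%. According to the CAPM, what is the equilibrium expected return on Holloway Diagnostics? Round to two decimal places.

10.87%

β = ρ × σ_i / σ_m = 0.811 × 30.41% / 14.74% = 1.6732
E(R) = 2.60% + 1.6732 × 4.94% = 10.87%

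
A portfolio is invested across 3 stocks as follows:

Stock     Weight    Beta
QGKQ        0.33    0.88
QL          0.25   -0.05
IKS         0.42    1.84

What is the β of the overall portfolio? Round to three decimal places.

β_P = Σ w_i β_i = 0.33×0.88 + 0.25×-0.05 + 0.42×1.84 = 1.0507

1.051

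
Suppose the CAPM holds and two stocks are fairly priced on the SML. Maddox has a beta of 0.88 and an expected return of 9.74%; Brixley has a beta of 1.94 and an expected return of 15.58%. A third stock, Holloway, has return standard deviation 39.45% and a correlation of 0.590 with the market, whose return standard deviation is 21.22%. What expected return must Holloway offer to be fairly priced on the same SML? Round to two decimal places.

10.93%

MRP = (15.58% − 9.74%) / (1.94 − 0.88) = 5.5094%
R_f = 9.74% − 0.88 × 5.5094% = 4.8917%
β_Holloway = ρ·σ_i/σ_m = 0.590 × 39.45 / 21.22 = 1.0969
E(R_Holloway) = R_f + β × MRP = 4.8917% + 1.0969 × 5.5094% = 10.93%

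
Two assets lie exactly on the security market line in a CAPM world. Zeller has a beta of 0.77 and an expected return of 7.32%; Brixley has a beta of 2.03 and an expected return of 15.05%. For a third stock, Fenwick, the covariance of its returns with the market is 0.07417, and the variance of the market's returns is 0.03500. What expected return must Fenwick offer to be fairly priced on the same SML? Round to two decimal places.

MRP = (15.05% − 7.32%) / (2.03 − 0.77) = 6.1349%
R_f = 7.32% − 0.77 × 6.1349% = 2.5961%
β_Fenwick = Cov / Var(R_m) = 0.07417 / 0.03500 = 2.1191
E(R_Fenwick) = R_f + β × MRP = 2.5961% + 2.1191 × 6.1349% = 15.60%

15.60%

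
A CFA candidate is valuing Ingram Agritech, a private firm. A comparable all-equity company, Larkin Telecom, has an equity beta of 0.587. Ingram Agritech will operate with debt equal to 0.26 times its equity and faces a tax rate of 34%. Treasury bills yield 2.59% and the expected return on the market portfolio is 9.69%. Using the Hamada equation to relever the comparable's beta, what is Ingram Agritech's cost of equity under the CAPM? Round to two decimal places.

7.47%

β_L = β_U × [1 + (1 − t)(D/E)] = 0.587 × [1 + (1 − 0.34) × 0.26]
    = 0.587 × [1 + 0.66 × 0.26] = 0.587 × 1.1716 = 0.6877
MRP = 9.69% − 2.59% = 7.10%
E(R) = R_f + β_L × MRP = 2.59% + 0.6877 × 7.10% = 7.47%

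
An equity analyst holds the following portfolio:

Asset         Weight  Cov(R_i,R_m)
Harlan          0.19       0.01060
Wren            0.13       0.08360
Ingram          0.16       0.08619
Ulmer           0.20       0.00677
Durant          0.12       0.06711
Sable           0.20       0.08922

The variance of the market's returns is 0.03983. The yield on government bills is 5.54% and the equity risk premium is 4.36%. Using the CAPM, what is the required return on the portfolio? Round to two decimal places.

β_Harlan = 0.01060 / 0.03983 = 0.2661
β_Wren = 0.08360 / 0.03983 = 2.0989
β_Ingram = 0.08619 / 0.03983 = 2.1639
β_Ulmer = 0.00677 / 0.03983 = 0.1700
β_Durant = 0.06711 / 0.03983 = 1.6849
β_Sable = 0.08922 / 0.03983 = 2.2400
β_P = Σ w_i β_i = 0.19×0.2661 + 0.13×2.0989 + 0.16×2.1639 + 0.20×0.1700 + 0.12×1.6849 + 0.20×2.2400 = 1.3538
E(R_P) = R_f + β_P × MRP = 5.54% + 1.3538 × 4.36% = 11.44%

11.44%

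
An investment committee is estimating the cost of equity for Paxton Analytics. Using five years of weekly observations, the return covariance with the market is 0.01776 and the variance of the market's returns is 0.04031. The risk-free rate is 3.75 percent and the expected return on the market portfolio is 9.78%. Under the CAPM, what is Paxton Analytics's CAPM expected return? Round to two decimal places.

6.41%

β = Cov(R_i, R_m) / Var(R_m) = 0.01776 / 0.04031 = 0.4406
MRP = 9.78% − 3.75% = 6.03%
E(R) = R_f + β × MRP = 3.75% + 0.4406 × 6.03% = 6.41%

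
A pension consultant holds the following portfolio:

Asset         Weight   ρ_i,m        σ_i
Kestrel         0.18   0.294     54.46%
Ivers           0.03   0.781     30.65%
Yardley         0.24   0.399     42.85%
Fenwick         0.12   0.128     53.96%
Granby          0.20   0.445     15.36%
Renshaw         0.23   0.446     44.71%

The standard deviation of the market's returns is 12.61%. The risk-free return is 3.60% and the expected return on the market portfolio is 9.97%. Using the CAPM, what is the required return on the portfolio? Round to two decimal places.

β_Kestrel = 0.294 × 54.46% / 12.61% = 1.2697
β_Ivers = 0.781 × 30.65% / 12.61% = 1.8983
β_Yardley = 0.399 × 42.85% / 12.61% = 1.3558
β_Fenwick = 0.128 × 53.96% / 12.61% = 0.5477
β_Granby = 0.445 × 15.36% / 12.61% = 0.5420
β_Renshaw = 0.446 × 44.71% / 12.61% = 1.5813
β_P = Σ w_i β_i = 0.18×1.2697 + 0.03×1.8983 + 0.24×1.3558 + 0.12×0.5477 + 0.20×0.5420 + 0.23×1.5813 = 1.1487
MRP = 9.97% − 3.60% = 6.37%
E(R_P) = R_f + β_P × MRP = 3.60% + 1.1487 × 6.37% = 10.92%

10.92%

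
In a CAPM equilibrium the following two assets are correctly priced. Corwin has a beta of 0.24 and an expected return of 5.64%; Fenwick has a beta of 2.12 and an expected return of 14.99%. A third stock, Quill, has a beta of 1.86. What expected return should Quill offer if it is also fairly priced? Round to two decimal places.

MRP (SML slope) = (14.99% − 5.64%) / (2.12 − 0.24) = 9.35% / 1.88 = 4.9734%
R_f (intercept) = 5.64% − 0.24 × 4.9734% = 4.4464%
E(R_Quill) = R_f + β × MRP = 4.4464% + 1.86 × 4.9734% = 13.70%

13.70%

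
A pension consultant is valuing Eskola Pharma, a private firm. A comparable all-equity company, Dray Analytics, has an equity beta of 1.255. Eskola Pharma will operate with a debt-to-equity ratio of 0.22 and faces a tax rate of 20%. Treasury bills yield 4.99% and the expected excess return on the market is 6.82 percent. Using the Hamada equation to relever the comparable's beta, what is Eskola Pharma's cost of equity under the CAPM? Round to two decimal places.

15.06%

β_L = β_U × [1 + (1 − t)(D/E)] = 1.255 × [1 + (1 − 0.20) × 0.22]
    = 1.255 × [1 + 0.80 × 0.22] = 1.255 × 1.1760 = 1.4759
E(R) = R_f + β_L × MRP = 4.99% + 1.4759 × 6.82% = 15.06%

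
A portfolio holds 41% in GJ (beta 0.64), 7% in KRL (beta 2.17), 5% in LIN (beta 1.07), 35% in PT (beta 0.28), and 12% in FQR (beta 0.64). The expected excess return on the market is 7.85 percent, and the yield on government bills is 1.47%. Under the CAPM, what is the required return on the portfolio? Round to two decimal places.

6.51%

β_P = Σ w_i β_i = 0.41×0.64 + 0.07×2.17 + 0.05×1.07 + 0.35×0.28 + 0.12×0.64 = 0.6426
E(R_P) = R_f + β_P × MRP = 1.47% + 0.6426 × 7.85% = 6.51%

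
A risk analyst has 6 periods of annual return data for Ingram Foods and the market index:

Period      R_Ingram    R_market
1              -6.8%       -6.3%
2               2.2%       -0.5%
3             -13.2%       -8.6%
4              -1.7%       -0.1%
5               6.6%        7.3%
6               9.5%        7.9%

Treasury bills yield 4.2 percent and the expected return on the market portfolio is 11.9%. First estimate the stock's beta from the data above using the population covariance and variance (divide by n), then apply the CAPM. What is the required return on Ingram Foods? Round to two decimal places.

13.54%

Mean R_i = (-6.8 + 2.2 − 13.2 − 1.7 + 6.6 + 9.5) / 6 = -0.5667%
Mean R_m = (-6.3 − 0.5 − 8.6 − 0.1 + 7.3 + 7.9) / 6 = -0.0500%
Σ(R_i − R̄_i)(R_m − R̄_m) = 278.4900  ⇒  Cov = 278.4900 / 6 = 46.4150
Σ(R_m − R̄_m)² = 229.5950  ⇒  Var(R_m) = 229.5950 / 6 = 38.2658
β = Cov / Var(R_m) = 46.4150 / 38.2658 = 1.2130
MRP = 11.9% − 4.2% = 7.70%
E(R) = R_f + β × MRP = 4.2% + 1.2130 × 7.7% = 13.54%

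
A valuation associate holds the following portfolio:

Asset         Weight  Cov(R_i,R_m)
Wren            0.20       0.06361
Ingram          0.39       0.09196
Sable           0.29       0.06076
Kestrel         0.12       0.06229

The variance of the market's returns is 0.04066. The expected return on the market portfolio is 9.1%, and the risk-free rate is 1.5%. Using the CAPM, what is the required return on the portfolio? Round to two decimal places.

15.27%

β_Wren = 0.06361 / 0.04066 = 1.5644
β_Ingram = 0.09196 / 0.04066 = 2.2617
β_Sable = 0.06076 / 0.04066 = 1.4943
β_Kestrel = 0.06229 / 0.04066 = 1.5320
β_P = Σ w_i β_i = 0.20×1.5644 + 0.39×2.2617 + 0.29×1.4943 + 0.12×1.5320 = 1.8121
MRP = 9.1% − 1.5% = 7.60%
E(R_P) = R_f + β_P × MRP = 1.5% + 1.8121 × 7.6% = 15.27%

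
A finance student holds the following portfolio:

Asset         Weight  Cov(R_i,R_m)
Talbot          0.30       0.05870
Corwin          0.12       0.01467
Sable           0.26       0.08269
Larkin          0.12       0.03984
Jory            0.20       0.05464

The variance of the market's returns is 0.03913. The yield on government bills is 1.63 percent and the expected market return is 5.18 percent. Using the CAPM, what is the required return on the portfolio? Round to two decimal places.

6.76%

β_Talbot = 0.05870 / 0.03913 = 1.5001
β_Corwin = 0.01467 / 0.03913 = 0.3749
β_Sable = 0.08269 / 0.03913 = 2.1132
β_Larkin = 0.03984 / 0.03913 = 1.0181
β_Jory = 0.05464 / 0.03913 = 1.3964
β_P = Σ w_i β_i = 0.30×1.5001 + 0.12×0.3749 + 0.26×2.1132 + 0.12×1.0181 + 0.20×1.3964 = 1.4459
MRP = 5.18% − 1.63% = 3.55%
E(R_P) = R_f + β_P × MRP = 1.63% + 1.4459 × 3.55% = 6.76%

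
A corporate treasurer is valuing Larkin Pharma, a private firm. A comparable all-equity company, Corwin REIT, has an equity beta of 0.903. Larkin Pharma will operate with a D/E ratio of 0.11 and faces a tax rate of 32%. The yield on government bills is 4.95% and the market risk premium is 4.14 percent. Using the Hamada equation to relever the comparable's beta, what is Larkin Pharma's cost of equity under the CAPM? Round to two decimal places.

β_L = β_U × [1 + (1 − t)(D/E)] = 0.903 × [1 + (1 − 0.32) × 0.11]
    = 0.903 × [1 + 0.68 × 0.11] = 0.903 × 1.0748 = 0.9705
E(R) = R_f + β_L × MRP = 4.95% + 0.9705 × 4.14% = 8.97%

8.97%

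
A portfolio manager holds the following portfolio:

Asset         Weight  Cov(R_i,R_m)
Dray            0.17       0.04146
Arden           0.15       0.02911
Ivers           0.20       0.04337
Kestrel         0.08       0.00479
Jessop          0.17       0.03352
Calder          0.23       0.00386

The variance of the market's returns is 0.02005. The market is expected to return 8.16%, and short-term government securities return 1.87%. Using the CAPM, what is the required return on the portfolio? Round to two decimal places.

10.36%

β_Dray = 0.04146 / 0.02005 = 2.0678
β_Arden = 0.02911 / 0.02005 = 1.4519
β_Ivers = 0.04337 / 0.02005 = 2.1631
β_Kestrel = 0.00479 / 0.02005 = 0.2389
β_Jessop = 0.03352 / 0.02005 = 1.6718
β_Calder = 0.00386 / 0.02005 = 0.1925
β_P = Σ w_i β_i = 0.17×2.0678 + 0.15×1.4519 + 0.20×2.1631 + 0.08×0.2389 + 0.17×1.6718 + 0.23×0.1925 = 1.3495
MRP = 8.16% − 1.87% = 6.29%
E(R_P) = R_f + β_P × MRP = 1.87% + 1.3495 × 6.29% = 10.36%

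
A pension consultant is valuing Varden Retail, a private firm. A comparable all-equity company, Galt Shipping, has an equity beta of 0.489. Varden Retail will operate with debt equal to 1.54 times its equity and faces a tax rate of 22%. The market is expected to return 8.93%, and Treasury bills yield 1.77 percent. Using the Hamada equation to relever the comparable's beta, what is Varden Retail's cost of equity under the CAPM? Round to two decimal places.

9.48%

β_L = β_U × [1 + (1 − t)(D/E)] = 0.489 × [1 + (1 − 0.22) × 1.54]
    = 0.489 × [1 + 0.78 × 1.54] = 0.489 × 2.2012 = 1.0764
MRP = 8.93% − 1.77% = 7.16%
E(R) = R_f + β_L × MRP = 1.77% + 1.0764 × 7.16% = 9.48%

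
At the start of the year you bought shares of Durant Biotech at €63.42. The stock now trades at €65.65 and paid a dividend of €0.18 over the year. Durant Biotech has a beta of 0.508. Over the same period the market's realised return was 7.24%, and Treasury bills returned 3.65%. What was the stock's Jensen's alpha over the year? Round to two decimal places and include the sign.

Realised HPR = (P1 + D1 − P0) / P0 = (65.65 + 0.18 − 63.42) / 63.42 = 2.41 / 63.42 = 3.8001%
MRP = 7.24% − 3.65% = 3.59%
CAPM required = R_f + β·MRP = 3.65% + 0.508 × 3.59% = 5.47372%
α = realised − required = 3.8001% − 5.47372% = -1.67%

-1.67%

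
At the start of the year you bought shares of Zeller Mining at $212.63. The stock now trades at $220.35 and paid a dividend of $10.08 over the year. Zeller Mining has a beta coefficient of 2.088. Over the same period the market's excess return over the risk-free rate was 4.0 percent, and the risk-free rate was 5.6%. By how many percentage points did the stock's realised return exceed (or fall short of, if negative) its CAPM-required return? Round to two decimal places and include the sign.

-5.58%

Realised HPR = (P1 + D1 − P0) / P0 = (220.35 + 10.08 − 212.63) / 212.63 = 17.80 / 212.63 = 8.3713%
CAPM required = R_f + β·MRP = 5.6% + 2.088 × 4.0% = 13.9520%
α = realised − required = 8.3713% − 13.9520% = -5.58%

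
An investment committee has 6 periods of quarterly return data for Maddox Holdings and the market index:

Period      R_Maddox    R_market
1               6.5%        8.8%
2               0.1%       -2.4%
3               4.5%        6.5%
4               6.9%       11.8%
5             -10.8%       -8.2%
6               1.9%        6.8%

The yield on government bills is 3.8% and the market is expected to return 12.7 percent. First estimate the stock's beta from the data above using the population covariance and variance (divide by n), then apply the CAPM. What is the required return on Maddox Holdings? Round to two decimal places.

Mean R_i = (6.5 + 0.1 + 4.5 + 6.9 − 10.8 + 1.9) / 6 = 1.5167%
Mean R_m = (8.8 − 2.4 + 6.5 + 11.8 − 8.2 + 6.8) / 6 = 3.8833%
Σ(R_i − R̄_i)(R_m − R̄_m) = 233.7717  ⇒  Cov = 233.7717 / 6 = 38.9620
Σ(R_m − R̄_m)² = 287.6883  ⇒  Var(R_m) = 287.6883 / 6 = 47.9481
β = Cov / Var(R_m) = 38.9620 / 47.9481 = 0.8126
MRP = 12.7% − 3.8% = 8.90%
E(R) = R_f + β × MRP = 3.8% + 0.8126 × 8.9% = 11.03%

11.03%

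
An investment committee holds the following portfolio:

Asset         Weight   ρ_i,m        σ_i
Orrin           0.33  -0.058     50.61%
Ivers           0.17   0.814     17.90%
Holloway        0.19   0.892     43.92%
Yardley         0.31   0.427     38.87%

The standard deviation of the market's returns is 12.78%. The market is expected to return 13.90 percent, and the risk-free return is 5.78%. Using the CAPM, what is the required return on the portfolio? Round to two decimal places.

14.74%

β_Orrin = -0.058 × 50.61% / 12.78% = -0.2297
β_Ivers = 0.814 × 17.90% / 12.78% = 1.1401
β_Holloway = 0.892 × 43.92% / 12.78% = 3.0655
β_Yardley = 0.427 × 38.87% / 12.78% = 1.2987
β_P = Σ w_i β_i = 0.33×-0.2297 + 0.17×1.1401 + 0.19×3.0655 + 0.31×1.2987 = 1.1031
MRP = 13.90% − 5.78% = 8.12%
E(R_P) = R_f + β_P × MRP = 5.78% + 1.1031 × 8.12% = 14.74%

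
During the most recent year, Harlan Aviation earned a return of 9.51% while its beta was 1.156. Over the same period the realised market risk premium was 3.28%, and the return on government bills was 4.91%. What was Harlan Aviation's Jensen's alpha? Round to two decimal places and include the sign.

+0.81%

CAPM benchmark = R_f + β(R_m − R_f) = 4.91% + 1.156 × 3.28% = 8.70168%
α = actual − benchmark = 9.51% − 8.70168% = +0.81%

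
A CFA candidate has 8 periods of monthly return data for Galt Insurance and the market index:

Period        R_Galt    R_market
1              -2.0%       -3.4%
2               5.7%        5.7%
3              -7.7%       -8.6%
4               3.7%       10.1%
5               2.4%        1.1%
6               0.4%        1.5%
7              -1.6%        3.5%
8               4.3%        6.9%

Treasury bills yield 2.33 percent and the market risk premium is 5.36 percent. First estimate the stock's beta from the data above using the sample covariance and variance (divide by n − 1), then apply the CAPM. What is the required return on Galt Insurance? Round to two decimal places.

Mean R_i = (-2.0 + 5.7 − 7.7 + 3.7 + 2.4 + 0.4 − 1.6 + 4.3) / 8 = 0.6500%
Mean R_m = (-3.4 + 5.7 − 8.6 + 10.1 + 1.1 + 1.5 + 3.5 + 6.9) / 8 = 2.1000%
Σ(R_i − R̄_i)(R_m − R̄_m) = 159.2700  ⇒  Cov = 159.2700 / 7 = 22.7529
Σ(R_m − R̄_m)² = 248.0600  ⇒  Var(R_m) = 248.0600 / 7 = 35.4371
β = Cov / Var(R_m) = 22.7529 / 35.4371 = 0.6421
E(R) = R_f + β × MRP = 2.33% + 0.6421 × 5.36% = 5.77%

5.77%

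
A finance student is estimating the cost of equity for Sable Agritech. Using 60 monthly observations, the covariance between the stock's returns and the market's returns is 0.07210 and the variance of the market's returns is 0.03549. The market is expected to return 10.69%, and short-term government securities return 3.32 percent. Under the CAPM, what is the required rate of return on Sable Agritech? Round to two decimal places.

18.29%

β = Cov(R_i, R_m) / Var(R_m) = 0.07210 / 0.03549 = 2.0316
MRP = 10.69% − 3.32% = 7.37%
E(R) = R_f + β × MRP = 3.32% + 2.0316 × 7.37% = 18.29%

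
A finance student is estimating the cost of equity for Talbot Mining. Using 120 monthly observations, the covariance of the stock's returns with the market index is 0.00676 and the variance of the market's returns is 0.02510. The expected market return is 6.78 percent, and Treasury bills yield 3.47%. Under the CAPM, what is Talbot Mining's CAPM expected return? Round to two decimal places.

β = Cov(R_i, R_m) / Var(R_m) = 0.00676 / 0.02510 = 0.2693
MRP = 6.78% − 3.47% = 3.31%
E(R) = R_f + β × MRP = 3.47% + 0.2693 × 3.31% = 4.36%

4.36%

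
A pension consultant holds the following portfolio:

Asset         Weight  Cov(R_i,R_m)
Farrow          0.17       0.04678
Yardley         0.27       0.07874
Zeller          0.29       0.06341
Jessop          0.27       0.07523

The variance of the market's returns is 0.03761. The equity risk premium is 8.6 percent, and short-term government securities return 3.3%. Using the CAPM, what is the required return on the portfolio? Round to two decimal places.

β_Farrow = 0.04678 / 0.03761 = 1.2438
β_Yardley = 0.07874 / 0.03761 = 2.0936
β_Zeller = 0.06341 / 0.03761 = 1.6860
β_Jessop = 0.07523 / 0.03761 = 2.0003
β_P = Σ w_i β_i = 0.17×1.2438 + 0.27×2.0936 + 0.29×1.6860 + 0.27×2.0003 = 1.8057
E(R_P) = R_f + β_P × MRP = 3.3% + 1.8057 × 8.6% = 18.83%

18.83%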